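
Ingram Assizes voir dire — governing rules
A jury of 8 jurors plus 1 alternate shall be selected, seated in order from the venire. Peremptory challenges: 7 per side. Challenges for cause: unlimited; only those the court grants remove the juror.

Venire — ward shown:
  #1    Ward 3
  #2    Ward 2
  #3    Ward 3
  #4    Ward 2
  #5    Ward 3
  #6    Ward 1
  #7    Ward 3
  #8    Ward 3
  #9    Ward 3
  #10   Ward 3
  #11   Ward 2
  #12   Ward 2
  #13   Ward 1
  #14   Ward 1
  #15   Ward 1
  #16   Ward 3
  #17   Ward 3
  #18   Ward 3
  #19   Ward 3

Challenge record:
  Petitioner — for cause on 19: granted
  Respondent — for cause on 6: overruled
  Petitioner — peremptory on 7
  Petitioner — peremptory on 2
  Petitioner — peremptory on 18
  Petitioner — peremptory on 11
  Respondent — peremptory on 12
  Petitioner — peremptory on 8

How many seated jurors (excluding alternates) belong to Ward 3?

5

Removed: #2, #7, #8, #11, #12, #18, #19.
Seated jurors 1–8: #1, #3, #4, #5, #6, #9, #10, #13 (alternates #14 not counted).
Of those, in Ward 3: #1, #3, #5, #9, #10 → 5.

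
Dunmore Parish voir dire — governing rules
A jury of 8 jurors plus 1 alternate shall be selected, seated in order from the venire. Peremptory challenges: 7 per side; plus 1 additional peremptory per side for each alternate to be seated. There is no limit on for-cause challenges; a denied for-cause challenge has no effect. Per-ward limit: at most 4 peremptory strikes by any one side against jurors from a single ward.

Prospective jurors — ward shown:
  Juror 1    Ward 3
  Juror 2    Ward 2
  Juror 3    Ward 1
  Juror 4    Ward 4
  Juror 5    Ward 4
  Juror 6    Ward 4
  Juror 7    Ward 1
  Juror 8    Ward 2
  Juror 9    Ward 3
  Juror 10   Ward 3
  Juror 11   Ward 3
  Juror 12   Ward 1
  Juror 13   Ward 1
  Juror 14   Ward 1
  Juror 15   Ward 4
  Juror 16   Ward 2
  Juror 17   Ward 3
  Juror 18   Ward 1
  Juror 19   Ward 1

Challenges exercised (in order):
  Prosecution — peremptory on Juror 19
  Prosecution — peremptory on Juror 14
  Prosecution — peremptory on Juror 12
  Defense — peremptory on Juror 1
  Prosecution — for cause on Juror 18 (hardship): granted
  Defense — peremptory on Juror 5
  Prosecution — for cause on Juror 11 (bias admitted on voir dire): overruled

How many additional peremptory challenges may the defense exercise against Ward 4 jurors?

3

Defense peremptories so far: #1, #5 — 2 of 8 used, 6 left overall.
Against Ward 4: #5 — 1 used; per-ward cap 4 leaves 3.
Binding limit: min(6, 3) = 3.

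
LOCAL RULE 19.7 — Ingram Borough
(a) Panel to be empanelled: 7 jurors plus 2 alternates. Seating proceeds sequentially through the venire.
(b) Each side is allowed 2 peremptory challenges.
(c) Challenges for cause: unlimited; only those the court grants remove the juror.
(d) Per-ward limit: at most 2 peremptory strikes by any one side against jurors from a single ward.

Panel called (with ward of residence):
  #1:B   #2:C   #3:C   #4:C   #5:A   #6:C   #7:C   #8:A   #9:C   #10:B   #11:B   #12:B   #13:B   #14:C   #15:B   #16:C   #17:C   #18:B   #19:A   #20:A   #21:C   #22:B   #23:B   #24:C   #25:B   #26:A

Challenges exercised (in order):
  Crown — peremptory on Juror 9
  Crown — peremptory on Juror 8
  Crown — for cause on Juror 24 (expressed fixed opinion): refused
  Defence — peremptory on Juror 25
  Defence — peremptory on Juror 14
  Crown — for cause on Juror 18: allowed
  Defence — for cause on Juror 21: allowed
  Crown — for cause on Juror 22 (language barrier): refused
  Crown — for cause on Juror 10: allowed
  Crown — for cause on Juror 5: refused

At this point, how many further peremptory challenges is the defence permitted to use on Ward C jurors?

0

Defence peremptories so far: #25, #14 — 2 of 2 used, 0 left overall.
Against Ward C: #14 — 1 used; per-ward cap 2 leaves 1.
Binding limit: min(0, 1) = 0.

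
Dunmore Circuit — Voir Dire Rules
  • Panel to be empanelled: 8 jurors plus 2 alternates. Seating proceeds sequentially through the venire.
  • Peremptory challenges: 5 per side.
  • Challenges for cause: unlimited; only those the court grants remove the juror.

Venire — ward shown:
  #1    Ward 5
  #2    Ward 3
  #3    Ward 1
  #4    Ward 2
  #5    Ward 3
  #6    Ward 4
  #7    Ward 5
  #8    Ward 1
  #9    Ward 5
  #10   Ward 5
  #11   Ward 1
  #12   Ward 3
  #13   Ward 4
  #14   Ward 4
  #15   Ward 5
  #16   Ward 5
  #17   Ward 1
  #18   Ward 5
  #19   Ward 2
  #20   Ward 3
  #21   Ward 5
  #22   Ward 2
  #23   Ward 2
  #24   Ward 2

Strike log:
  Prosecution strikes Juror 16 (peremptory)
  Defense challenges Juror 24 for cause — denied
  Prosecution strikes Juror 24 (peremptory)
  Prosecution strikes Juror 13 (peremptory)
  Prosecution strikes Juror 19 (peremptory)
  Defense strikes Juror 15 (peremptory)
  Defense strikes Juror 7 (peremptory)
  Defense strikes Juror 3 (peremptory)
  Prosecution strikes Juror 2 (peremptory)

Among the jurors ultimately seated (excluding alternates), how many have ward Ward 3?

1

Removed: #2, #3, #7, #13, #15, #16, #19, #24.
Seated jurors 1–8: #1, #4, #5, #6, #8, #9, #10, #11 (alternates #12, #14 not counted).
Of those, in Ward 3: #5 → 1.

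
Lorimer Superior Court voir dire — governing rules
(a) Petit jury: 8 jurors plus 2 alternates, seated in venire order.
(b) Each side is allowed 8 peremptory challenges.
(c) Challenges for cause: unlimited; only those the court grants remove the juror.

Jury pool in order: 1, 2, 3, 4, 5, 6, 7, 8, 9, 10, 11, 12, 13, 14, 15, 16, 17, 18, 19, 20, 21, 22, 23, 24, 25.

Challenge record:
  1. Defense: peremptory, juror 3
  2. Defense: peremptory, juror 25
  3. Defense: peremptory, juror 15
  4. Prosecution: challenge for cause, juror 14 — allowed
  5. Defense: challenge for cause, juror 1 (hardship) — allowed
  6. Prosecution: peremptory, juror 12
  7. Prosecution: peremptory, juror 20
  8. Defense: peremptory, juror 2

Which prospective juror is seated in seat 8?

Removed: #1, #2, #3, #12, #14, #15, #20, #25.
Filling seats in venire order through position 8: #4, #5, #6, #7, #8, #9, #10, #11.
So seat 8 is #11.

11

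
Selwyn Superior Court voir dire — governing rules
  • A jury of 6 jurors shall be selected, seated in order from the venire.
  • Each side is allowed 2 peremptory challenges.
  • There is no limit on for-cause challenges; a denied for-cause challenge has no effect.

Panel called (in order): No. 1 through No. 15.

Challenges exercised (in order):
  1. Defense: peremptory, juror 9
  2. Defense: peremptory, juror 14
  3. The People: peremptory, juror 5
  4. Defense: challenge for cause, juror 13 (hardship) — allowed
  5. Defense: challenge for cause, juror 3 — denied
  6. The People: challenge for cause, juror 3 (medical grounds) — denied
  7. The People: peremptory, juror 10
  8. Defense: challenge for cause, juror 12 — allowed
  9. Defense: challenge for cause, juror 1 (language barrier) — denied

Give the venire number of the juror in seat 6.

Removed: #5, #9, #10, #12, #13, #14. (#1, #3 stay — for-cause denied.)
Seating in order: seats 1–6 → #1, #2, #3, #4, #6, #7.
So seat 6 is #7.

7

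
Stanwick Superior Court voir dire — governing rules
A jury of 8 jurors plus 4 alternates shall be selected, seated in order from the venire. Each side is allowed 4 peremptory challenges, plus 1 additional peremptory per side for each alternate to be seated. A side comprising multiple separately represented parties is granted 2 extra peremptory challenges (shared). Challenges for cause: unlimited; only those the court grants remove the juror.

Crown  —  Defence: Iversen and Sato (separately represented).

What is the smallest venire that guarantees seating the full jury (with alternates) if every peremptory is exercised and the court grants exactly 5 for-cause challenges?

Seats to fill: 8 + 4 alternates = 12.
Peremptories — Crown: 4 + 1×4 = 8; Defence: 4 + 1×4 + 2 = 10; total 18.
For-cause removals: 5.
Minimum venire: 12 + 18 + 5 = 35.

35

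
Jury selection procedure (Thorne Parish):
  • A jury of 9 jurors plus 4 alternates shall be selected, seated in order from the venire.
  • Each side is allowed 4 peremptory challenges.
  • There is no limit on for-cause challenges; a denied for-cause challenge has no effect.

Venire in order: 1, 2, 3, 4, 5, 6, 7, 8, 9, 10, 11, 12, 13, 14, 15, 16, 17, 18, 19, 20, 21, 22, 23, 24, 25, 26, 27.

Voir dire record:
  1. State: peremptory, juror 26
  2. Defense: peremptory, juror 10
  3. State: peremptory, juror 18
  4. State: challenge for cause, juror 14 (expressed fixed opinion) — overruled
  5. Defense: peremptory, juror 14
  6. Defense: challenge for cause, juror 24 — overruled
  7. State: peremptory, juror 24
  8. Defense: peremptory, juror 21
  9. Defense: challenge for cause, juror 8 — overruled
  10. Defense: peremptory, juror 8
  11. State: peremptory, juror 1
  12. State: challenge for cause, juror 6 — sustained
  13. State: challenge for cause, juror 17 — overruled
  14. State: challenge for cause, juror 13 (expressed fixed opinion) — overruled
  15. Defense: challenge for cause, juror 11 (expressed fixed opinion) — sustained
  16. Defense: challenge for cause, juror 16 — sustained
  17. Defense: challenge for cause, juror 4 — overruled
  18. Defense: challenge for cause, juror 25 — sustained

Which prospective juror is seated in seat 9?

Removed: #1, #6, #8, #10, #11, #14, #16, #18, #21, #24, #25, #26. (#4, #13, #17 stay — for-cause denied.)
Seating in order: seats 1–9 → #2, #3, #4, #5, #7, #9, #12, #13, #15; alternates → #17, #19, #20, #22.
So seat 9 is #15.

15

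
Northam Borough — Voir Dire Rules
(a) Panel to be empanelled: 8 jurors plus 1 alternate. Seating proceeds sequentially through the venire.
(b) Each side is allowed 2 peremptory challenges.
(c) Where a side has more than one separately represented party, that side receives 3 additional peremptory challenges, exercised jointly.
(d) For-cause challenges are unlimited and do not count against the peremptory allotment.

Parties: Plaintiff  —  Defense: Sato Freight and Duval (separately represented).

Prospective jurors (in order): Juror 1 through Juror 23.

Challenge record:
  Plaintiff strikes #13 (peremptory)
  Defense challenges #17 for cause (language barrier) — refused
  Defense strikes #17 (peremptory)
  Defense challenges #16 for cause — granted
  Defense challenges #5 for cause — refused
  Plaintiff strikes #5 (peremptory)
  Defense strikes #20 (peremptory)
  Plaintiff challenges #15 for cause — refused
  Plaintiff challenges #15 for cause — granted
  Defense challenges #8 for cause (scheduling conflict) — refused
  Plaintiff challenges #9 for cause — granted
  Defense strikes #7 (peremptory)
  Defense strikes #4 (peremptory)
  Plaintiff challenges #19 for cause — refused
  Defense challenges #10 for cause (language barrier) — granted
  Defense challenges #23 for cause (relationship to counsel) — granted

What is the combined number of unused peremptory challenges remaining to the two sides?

Plaintiff allotment: 2. Defense allotment: 2 base + 3 multi-party = 5.
Plaintiff peremptories used: #13, #5 — 2 (for-cause on #15, #15, #9, #19 don't count).
Defense peremptories used: #17, #20, #7, #4 — 4 (for-cause on #17, #16, #5, #8, #10, #23 don't count).
Remaining: (2 − 2) + (5 − 4) = 1.

1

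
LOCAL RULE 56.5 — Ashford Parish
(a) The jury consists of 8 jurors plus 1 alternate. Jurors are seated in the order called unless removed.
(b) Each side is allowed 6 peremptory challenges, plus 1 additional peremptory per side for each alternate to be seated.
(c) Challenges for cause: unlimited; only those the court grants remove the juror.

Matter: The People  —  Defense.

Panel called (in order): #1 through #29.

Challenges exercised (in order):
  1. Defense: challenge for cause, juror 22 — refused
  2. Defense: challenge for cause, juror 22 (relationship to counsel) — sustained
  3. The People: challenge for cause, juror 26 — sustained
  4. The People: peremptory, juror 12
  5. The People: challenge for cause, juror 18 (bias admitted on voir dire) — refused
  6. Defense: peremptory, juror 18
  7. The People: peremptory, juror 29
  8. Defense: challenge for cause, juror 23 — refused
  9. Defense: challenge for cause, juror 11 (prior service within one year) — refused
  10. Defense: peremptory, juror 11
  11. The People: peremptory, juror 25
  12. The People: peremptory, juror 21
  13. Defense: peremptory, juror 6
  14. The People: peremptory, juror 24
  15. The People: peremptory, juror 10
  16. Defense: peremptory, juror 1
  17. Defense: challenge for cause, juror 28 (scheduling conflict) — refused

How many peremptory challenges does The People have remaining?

1

The People allotment: 6 base + 1 × 1 alternate = 7.
The People peremptories used: #12, #29, #25, #21, #24, #10 — 6 (for-cause on #26, #18 don't count).
Remaining: 7 − 6 = 1.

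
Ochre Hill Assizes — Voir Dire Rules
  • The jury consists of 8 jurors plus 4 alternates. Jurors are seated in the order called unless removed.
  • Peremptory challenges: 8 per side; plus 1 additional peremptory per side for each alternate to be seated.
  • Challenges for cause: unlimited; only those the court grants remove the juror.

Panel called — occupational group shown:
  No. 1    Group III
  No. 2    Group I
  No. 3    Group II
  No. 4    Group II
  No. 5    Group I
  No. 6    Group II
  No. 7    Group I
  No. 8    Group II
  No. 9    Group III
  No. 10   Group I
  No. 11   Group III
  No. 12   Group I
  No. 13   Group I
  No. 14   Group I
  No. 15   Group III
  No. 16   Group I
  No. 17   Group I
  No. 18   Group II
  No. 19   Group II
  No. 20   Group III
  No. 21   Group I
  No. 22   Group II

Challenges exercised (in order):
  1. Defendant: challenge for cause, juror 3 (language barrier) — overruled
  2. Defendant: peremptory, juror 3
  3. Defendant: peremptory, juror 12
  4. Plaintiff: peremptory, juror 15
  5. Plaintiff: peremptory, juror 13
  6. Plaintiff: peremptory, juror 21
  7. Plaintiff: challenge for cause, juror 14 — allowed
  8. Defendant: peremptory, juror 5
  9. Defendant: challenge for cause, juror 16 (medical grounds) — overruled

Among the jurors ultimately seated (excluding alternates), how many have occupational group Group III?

2

Removed: #3, #5, #12, #13, #14, #15, #21.
Seated jurors 1–8: #1, #2, #4, #6, #7, #8, #9, #10 (alternates #11, #16, #17, #18 not counted).
Of those, in Group III: #1, #9 → 2.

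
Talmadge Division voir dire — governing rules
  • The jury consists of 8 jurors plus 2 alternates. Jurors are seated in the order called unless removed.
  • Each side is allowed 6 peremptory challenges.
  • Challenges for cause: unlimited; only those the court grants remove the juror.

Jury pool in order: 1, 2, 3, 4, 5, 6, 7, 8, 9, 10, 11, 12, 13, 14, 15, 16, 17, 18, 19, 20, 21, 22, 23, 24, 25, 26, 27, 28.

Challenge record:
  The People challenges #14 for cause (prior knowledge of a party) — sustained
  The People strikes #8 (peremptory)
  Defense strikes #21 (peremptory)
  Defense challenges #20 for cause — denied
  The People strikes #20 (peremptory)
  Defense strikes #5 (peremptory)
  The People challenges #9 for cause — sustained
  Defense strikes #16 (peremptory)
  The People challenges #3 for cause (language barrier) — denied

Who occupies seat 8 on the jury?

11

Removed: #5, #8, #9, #14, #16, #20, #21. (#3 stays — for-cause denied.)
Filling seats in venire order through position 8: #1, #2, #3, #4, #6, #7, #10, #11.
So seat 8 is #11.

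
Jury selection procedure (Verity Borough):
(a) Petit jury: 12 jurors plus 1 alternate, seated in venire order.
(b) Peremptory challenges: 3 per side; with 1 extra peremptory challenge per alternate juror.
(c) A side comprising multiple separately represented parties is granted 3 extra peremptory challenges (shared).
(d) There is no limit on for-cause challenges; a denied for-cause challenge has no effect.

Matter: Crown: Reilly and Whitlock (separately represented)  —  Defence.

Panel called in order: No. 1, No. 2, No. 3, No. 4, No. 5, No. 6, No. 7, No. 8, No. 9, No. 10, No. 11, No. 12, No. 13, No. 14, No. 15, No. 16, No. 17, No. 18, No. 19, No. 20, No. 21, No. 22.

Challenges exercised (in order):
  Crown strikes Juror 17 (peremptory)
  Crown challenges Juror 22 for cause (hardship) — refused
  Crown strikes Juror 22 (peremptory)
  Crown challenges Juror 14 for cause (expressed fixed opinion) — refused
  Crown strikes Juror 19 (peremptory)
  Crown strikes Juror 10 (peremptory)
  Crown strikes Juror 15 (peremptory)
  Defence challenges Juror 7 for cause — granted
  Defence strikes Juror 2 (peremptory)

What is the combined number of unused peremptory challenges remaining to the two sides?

Crown allotment: 3 base + 1 × 1 alternate + 3 multi-party = 7. Defence allotment: 3 base + 1 × 1 alternate = 4.
Crown peremptories used: #17, #22, #19, #10, #15 — 5 (for-cause on #22, #14 don't count).
Defence peremptories used: #2 — 1 (the for-cause on #7 doesn't count).
Remaining: (7 − 5) + (4 − 1) = 5.

5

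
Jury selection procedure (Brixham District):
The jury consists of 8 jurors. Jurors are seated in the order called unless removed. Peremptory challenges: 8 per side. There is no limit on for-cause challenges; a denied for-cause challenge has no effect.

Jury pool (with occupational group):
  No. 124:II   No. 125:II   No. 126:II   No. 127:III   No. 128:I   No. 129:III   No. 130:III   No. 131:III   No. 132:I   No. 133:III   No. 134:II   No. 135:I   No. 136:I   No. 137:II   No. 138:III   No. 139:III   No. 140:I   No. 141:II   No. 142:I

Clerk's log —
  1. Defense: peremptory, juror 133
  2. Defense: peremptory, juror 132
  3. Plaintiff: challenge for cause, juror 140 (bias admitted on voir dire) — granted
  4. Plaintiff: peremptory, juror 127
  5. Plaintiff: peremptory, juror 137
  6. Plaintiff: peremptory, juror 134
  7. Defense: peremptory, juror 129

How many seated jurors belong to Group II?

Removed: #127, #129, #132, #133, #134, #137, #140.
Seated jurors 1–8: #124, #125, #126, #128, #130, #131, #135, #136.
Of those, in Group II: #124, #125, #126 → 3.

3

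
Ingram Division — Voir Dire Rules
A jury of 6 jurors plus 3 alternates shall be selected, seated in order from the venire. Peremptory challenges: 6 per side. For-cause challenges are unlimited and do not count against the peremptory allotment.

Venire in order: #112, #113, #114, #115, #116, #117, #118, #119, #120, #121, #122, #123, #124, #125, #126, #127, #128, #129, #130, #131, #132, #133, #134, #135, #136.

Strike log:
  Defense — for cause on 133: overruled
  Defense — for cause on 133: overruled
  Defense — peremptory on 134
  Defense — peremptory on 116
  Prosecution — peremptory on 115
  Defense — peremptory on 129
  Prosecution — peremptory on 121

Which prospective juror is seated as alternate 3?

Removed: #115, #116, #121, #129, #134. (#133 stays — for-cause denied.)
Filling seats in venire order through position 9: #112, #113, #114, #117, #118, #119, #120, #122, #123.
So alternate 3 is #123.

123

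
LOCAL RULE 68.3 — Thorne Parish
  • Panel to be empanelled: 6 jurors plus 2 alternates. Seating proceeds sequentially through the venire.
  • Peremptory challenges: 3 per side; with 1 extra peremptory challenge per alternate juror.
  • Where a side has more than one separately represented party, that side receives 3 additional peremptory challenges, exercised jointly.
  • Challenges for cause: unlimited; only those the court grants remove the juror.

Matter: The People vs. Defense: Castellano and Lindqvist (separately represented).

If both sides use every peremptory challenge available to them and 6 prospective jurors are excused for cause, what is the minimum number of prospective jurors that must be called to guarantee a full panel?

27

Seats to fill: 6 + 2 alternates = 8.
Peremptories — The People: 3 + 1×2 = 5; Defense: 3 + 1×2 + 3 = 8; total 13.
For-cause removals: 6.
Minimum venire: 8 + 13 + 6 = 27.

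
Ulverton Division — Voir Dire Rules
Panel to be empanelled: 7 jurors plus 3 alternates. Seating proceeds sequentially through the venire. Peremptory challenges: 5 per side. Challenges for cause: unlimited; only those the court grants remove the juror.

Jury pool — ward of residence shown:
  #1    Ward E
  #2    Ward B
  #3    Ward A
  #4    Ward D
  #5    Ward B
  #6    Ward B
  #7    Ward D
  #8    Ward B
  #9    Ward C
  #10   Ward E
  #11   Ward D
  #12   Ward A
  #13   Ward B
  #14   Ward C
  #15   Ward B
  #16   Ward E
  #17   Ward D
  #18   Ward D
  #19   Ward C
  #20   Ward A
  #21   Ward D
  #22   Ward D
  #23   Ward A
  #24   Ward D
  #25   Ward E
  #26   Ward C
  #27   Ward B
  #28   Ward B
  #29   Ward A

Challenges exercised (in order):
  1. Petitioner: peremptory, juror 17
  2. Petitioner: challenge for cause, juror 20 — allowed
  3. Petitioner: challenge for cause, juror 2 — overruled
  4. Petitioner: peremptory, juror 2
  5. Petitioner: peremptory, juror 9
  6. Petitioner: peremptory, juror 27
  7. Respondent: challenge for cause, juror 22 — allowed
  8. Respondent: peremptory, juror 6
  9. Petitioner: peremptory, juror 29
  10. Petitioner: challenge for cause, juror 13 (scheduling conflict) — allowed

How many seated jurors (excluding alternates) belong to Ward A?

1

Removed: #2, #6, #9, #13, #17, #20, #22, #27, #29.
Seated jurors 1–7: #1, #3, #4, #5, #7, #8, #10 (alternates #11, #12, #14 not counted).
Of those, in Ward A: #3 → 1.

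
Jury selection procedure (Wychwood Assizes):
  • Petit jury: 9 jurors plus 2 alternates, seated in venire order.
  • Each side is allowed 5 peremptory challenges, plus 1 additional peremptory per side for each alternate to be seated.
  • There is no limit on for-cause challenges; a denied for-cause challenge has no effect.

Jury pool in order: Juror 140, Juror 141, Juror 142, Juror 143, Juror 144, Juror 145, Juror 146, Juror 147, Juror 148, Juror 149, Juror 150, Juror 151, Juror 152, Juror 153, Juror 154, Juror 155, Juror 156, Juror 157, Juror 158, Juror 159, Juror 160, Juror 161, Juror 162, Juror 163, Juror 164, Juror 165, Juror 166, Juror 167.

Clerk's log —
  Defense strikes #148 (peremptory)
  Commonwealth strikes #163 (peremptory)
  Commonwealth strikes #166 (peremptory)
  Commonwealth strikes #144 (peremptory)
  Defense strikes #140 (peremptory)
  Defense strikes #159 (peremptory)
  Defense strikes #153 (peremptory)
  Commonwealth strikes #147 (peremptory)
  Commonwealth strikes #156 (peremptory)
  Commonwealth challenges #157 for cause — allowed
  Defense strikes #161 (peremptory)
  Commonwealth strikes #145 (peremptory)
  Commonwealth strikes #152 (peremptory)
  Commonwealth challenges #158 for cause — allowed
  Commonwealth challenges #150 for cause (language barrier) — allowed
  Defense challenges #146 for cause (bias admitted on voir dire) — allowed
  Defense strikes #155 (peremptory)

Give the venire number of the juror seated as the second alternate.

167

Removed: #140, #144, #145, #146, #147, #148, #150, #152, #153, #155, #156, #157, #158, #159, #161, #163, #166.
Seating in order: seats 1–9 → #141, #142, #143, #149, #151, #154, #160, #162, #164; alternates → #165, #167.
So alternate 2 is #167.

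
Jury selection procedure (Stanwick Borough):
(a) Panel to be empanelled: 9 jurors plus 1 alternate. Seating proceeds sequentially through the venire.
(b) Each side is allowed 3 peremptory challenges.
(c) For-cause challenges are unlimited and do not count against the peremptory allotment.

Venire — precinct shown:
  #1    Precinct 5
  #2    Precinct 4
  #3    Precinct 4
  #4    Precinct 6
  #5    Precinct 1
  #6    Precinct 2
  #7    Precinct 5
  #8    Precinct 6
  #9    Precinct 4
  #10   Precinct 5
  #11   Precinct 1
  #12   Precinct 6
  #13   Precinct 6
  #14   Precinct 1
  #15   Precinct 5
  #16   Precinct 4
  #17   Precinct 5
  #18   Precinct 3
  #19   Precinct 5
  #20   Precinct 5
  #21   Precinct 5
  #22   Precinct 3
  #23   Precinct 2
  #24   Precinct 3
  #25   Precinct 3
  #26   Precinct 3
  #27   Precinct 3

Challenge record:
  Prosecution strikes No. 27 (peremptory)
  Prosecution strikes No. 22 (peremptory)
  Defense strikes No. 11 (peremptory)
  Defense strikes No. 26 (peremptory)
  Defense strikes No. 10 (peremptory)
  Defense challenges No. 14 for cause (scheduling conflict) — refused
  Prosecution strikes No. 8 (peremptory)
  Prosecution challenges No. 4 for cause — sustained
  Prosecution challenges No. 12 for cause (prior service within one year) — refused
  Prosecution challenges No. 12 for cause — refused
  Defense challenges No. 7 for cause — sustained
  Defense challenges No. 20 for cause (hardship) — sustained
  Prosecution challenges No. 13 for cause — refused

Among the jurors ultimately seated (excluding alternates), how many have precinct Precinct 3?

0

Removed: #4, #7, #8, #10, #11, #20, #22, #26, #27.
Seated jurors 1–9: #1, #2, #3, #5, #6, #9, #12, #13, #14 (alternates #15 not counted).
None of those are in Precinct 3 → 0.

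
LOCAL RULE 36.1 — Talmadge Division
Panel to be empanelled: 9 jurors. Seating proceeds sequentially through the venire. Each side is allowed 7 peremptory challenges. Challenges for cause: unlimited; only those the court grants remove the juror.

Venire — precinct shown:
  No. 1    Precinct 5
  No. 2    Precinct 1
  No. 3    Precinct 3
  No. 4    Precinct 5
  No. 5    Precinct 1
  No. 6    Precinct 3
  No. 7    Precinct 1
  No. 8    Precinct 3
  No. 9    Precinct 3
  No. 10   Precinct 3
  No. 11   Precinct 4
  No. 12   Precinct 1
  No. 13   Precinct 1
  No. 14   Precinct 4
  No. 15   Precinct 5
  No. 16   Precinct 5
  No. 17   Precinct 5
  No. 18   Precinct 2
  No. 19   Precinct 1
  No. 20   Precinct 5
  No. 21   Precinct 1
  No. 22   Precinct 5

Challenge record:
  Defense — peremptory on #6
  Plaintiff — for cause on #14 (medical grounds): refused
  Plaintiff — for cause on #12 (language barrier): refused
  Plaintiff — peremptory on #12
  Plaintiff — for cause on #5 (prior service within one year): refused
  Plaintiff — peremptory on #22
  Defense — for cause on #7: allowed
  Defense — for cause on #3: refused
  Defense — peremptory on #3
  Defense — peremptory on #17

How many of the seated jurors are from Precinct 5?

2

Removed: #3, #6, #7, #12, #17, #22.
Seated jurors 1–9: #1, #2, #4, #5, #8, #9, #10, #11, #13.
Of those, in Precinct 5: #1, #4 → 2.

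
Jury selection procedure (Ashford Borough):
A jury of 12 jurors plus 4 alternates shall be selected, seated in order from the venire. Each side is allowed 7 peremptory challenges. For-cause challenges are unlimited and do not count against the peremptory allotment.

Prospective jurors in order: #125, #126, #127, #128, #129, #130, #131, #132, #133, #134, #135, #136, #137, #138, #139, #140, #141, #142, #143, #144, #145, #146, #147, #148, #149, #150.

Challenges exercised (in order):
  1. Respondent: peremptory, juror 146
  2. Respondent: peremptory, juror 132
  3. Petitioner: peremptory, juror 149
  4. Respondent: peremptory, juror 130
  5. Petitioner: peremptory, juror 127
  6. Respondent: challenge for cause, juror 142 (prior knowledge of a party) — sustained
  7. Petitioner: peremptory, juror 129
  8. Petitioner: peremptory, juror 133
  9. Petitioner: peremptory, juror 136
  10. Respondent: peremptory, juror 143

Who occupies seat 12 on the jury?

144

Removed: #127, #129, #130, #132, #133, #136, #142, #143, #146, #149.
Seating in order: seats 1–12 → #125, #126, #128, #131, #134, #135, #137, #138, #139, #140, #141, #144; alternates → #145, #147, #148, #150.
So seat 12 is #144.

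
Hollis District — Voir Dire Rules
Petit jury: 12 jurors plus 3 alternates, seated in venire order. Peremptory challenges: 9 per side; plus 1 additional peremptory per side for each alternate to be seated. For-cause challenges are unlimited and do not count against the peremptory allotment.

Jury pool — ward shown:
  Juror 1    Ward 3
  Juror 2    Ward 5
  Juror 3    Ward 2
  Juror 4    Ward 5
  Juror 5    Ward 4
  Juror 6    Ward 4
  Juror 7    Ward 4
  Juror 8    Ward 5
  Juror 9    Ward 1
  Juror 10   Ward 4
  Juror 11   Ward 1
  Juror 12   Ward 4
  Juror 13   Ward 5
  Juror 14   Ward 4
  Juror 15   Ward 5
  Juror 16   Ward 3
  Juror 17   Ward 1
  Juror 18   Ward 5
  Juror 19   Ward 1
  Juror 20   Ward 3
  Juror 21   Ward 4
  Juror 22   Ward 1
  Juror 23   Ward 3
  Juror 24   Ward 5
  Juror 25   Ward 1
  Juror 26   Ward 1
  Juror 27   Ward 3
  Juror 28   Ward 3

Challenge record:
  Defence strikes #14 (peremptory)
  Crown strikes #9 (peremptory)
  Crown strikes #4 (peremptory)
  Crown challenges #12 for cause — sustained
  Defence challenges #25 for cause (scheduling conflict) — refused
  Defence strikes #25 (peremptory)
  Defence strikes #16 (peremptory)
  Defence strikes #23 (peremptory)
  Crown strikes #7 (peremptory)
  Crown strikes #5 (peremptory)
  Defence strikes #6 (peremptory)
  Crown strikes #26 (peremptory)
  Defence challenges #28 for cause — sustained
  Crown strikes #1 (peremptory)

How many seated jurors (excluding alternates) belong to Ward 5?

5

Removed: #1, #4, #5, #6, #7, #9, #12, #14, #16, #23, #25, #26, #28.
Seated jurors 1–12: #2, #3, #8, #10, #11, #13, #15, #17, #18, #19, #20, #21 (alternates #22, #24, #27 not counted).
Of those, in Ward 5: #2, #8, #13, #15, #18 → 5.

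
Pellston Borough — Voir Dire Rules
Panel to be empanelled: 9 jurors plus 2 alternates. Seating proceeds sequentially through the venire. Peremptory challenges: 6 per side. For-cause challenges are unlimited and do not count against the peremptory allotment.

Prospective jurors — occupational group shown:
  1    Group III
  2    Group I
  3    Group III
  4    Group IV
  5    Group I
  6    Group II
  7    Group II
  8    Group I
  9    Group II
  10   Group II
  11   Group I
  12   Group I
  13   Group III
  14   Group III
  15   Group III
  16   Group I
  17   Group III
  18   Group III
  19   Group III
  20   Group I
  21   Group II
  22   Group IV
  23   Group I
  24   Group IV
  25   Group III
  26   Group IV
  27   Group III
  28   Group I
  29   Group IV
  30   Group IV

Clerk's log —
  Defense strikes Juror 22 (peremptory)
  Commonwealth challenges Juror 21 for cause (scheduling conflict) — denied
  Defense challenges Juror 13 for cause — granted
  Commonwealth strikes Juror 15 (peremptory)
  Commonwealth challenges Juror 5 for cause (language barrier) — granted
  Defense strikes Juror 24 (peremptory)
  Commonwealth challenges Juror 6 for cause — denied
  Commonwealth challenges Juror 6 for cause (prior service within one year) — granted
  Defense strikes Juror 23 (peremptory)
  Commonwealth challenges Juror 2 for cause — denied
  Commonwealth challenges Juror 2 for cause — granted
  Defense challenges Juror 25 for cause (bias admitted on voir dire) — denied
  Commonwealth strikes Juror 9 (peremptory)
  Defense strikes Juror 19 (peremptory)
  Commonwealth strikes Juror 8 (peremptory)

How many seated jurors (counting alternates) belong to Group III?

Removed: #2, #5, #6, #8, #9, #13, #15, #19, #22, #23, #24.
Seated (11 incl. alternates): #1, #3, #4, #7, #10, #11, #12, #14, #16, #17, #18.
Of those, in Group III: #1, #3, #14, #17, #18 → 5.

5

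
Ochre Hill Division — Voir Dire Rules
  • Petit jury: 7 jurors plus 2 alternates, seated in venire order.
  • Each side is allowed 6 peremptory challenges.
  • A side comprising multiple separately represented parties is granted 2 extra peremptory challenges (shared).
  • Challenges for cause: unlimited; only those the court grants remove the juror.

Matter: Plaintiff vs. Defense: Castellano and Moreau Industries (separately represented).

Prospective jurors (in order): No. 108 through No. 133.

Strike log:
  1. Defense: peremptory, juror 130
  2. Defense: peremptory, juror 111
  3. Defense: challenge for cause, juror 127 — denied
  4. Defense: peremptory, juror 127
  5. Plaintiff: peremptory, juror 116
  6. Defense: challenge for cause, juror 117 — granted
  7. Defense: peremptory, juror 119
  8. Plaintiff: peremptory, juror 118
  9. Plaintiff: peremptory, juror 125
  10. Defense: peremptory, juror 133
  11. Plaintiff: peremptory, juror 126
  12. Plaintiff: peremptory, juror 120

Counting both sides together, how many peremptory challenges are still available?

4

Plaintiff allotment: 6. Defense allotment: 6 base + 2 multi-party = 8.
Plaintiff peremptories used: #116, #118, #125, #126, #120 — 5.
Defense peremptories used: #130, #111, #127, #119, #133 — 5 (for-cause on #127, #117 don't count).
Remaining: (6 − 5) + (8 − 5) = 4.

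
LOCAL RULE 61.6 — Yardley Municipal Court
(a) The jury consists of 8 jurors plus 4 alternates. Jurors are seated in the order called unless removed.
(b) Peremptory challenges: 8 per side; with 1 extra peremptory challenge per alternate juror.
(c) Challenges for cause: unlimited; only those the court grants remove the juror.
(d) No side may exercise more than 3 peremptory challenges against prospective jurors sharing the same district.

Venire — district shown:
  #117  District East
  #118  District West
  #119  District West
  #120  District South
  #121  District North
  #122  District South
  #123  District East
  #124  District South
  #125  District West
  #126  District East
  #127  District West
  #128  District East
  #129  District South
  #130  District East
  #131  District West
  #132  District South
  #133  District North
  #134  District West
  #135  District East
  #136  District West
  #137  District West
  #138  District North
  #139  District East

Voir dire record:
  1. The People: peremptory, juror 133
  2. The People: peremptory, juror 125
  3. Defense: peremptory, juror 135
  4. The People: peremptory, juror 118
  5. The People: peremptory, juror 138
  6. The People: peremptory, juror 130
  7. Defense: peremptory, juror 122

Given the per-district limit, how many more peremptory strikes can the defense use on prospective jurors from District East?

2

Defense peremptories so far: #135, #122 — 2 of 12 used, 10 left overall.
Against District East: #135 — 1 used; per-district cap 3 leaves 2.
Binding limit: min(10, 2) = 2.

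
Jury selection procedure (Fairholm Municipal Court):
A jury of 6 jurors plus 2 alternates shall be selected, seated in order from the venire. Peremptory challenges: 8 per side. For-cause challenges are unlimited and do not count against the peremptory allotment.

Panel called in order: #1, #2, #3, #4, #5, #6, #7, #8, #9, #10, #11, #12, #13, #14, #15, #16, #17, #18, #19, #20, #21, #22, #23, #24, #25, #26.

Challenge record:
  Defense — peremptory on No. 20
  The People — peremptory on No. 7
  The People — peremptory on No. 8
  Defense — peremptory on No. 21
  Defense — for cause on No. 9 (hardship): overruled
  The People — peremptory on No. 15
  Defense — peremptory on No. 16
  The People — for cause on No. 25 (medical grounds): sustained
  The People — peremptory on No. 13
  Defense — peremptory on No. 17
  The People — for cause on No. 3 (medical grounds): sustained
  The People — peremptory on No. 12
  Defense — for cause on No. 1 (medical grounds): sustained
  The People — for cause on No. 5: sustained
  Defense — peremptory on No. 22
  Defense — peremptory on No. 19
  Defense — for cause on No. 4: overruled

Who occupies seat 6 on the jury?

Removed: #1, #3, #5, #7, #8, #12, #13, #15, #16, #17, #19, #20, #21, #22, #25. (#4, #9 stay — for-cause denied.)
Seating in order: seats 1–6 → #2, #4, #6, #9, #10, #11; alternates → #14, #18.
So seat 6 is #11.

11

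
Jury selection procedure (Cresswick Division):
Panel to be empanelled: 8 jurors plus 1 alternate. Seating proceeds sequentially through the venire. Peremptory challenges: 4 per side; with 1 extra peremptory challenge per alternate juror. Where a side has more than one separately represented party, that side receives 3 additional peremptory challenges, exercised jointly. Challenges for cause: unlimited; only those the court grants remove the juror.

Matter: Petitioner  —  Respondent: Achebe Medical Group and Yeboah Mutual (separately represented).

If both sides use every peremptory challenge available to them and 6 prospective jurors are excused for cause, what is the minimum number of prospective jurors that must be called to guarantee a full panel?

Seats to fill: 8 + 1 alternates = 9.
Peremptories — Petitioner: 4 + 1×1 = 5; Respondent: 4 + 1×1 + 3 = 8; total 13.
For-cause removals: 6.
Minimum venire: 9 + 13 + 6 = 28.

28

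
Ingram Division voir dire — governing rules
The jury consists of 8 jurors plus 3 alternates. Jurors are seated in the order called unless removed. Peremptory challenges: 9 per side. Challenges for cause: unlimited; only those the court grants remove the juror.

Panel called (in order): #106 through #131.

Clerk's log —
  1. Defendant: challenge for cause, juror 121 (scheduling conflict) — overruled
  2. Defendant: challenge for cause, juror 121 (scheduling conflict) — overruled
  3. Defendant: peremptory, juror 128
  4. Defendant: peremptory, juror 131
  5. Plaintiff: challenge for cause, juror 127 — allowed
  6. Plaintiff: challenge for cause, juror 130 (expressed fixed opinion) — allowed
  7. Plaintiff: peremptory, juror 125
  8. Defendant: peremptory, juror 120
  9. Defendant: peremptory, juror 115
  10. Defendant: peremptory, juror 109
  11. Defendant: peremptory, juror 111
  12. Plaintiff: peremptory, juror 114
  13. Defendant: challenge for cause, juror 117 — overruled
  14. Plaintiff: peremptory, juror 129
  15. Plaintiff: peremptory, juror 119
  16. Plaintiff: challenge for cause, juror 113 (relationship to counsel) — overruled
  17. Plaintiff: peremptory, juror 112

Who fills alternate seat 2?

Removed: #109, #111, #112, #114, #115, #119, #120, #125, #127, #128, #129, #130, #131. (#113, #117, #121 stay — for-cause denied.)
Filling seats in venire order through position 10: #106, #107, #108, #110, #113, #116, #117, #118, #121, #122.
So alternate 2 is #122.

122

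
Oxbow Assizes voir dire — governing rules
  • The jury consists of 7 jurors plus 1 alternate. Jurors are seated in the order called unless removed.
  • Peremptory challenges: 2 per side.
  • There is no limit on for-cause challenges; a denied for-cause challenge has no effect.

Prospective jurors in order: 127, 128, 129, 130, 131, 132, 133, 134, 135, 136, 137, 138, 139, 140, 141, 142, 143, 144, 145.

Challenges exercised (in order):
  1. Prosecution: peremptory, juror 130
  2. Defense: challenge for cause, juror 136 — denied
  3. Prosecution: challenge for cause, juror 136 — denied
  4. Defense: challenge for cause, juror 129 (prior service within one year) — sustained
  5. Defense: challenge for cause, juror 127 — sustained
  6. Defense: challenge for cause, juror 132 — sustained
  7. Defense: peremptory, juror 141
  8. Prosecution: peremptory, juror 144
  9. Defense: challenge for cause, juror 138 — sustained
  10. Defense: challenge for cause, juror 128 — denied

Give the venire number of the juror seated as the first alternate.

Removed: #127, #129, #130, #132, #138, #141, #144. (#128, #136 stay — for-cause denied.)
Seating in order: seats 1–7 → #128, #131, #133, #134, #135, #136, #137; alternates → #139.
So alternate 1 is #139.

139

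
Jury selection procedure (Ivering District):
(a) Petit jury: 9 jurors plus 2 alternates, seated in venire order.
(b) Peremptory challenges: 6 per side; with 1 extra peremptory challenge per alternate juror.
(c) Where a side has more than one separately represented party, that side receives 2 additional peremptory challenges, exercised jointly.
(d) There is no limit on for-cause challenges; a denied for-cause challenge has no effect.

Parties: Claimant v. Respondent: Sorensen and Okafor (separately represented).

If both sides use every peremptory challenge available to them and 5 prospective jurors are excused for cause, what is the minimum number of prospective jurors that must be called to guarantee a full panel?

34

Seats to fill: 9 + 2 alternates = 11.
Peremptories — Claimant: 6 + 1×2 = 8; Respondent: 6 + 1×2 + 2 = 10; total 18.
For-cause removals: 5.
Minimum venire: 11 + 18 + 5 = 34.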